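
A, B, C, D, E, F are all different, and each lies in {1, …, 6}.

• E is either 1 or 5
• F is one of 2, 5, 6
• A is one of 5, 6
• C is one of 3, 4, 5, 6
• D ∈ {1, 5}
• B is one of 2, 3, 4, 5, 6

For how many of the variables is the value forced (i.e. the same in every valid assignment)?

2

The 2 variables D and E are confined to {1, 5}, which locks those values in; drop them from A, B, C, F.
That leaves A = 6. Strike 6 from B, C, F.
F has just one choice, so F = 2. So B can't be 2.
Determined: A=6, F=2. The other variables each still have more than one consistent value. That makes 2.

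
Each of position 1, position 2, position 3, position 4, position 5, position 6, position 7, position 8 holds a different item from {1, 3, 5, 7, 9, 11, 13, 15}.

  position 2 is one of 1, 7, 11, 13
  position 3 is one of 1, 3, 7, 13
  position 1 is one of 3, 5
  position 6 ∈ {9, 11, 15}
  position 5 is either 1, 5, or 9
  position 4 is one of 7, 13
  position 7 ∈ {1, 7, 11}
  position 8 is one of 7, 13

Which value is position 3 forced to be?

Among the 8 variables, 15 fits only position 6 (and all 8 values in {1, 3, 5, 7, 9, 11, 13, 15} must be used), so position 6 = 15.
Among the 7 still-open variables, 9 fits only position 5 (and all 7 values in {1, 3, 5, 7, 9, 11, 13} must be used), so position 5 = 9.
The 6 still-open variables draw from only 6 values {1, 3, 5, 7, 11, 13}, so each is used; only position 1 can be 5, hence position 1 = 5.
The 5 still-open variables draw from only 5 values {1, 3, 7, 11, 13}, so each is used; only position 3 can be 3, hence position 3 = 3.

3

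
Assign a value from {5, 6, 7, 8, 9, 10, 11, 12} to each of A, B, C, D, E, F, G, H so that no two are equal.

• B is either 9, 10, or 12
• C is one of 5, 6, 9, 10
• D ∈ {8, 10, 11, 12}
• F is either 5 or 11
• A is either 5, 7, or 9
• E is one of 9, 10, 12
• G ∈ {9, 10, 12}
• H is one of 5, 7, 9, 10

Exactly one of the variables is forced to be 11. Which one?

The 8 variables together cover exactly {5, 6, 7, 8, 9, 10, 11, 12} — 8 values for 8 variables — and 6 appears only in C's list, so C = 6.
The 7 still-open variables draw from only 7 values {5, 7, 8, 9, 10, 11, 12}, so each is used; only D can be 8, hence D = 8.
The 6 still-open variables together cover exactly {5, 7, 9, 10, 11, 12} — 6 values for 6 variables — and 11 appears only in F's list, so F = 11.

F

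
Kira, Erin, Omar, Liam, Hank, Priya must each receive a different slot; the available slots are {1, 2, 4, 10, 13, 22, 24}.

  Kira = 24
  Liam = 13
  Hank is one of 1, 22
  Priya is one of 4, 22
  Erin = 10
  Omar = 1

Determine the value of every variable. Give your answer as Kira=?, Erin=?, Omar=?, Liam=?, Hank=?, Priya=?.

Kira must be 24 (only option left).
Erin has just one choice, so Erin = 10.
Omar must be 1 (only option left). Strike 1 from Hank.
Liam's domain is down to {13}, so Liam = 13.
Hank has just one choice, so Hank = 22. Remove 22 from Priya.
Priya must be 4 (only option left).

Kira=24, Erin=10, Omar=1, Liam=13, Hank=22, Priya=4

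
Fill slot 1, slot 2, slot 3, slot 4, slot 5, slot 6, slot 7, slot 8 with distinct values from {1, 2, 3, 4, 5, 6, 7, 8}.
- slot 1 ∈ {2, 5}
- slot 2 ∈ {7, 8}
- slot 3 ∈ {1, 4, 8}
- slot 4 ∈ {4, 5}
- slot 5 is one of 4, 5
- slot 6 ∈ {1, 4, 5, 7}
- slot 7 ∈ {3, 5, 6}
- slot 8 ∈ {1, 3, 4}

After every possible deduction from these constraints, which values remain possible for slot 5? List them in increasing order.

The 8 variables draw from only 8 values {1, 2, 3, 4, 5, 6, 7, 8}, so each is used; only slot 1 can be 2, hence slot 1 = 2.
The 7 still-open variables draw from only 7 values {1, 3, 4, 5, 6, 7, 8}, so each is used; only slot 7 can be 6, hence slot 7 = 6.
The 6 still-open variables together cover exactly {1, 3, 4, 5, 7, 8} — 6 values for 6 variables — and 3 appears only in slot 8's list, so slot 8 = 3.
slot 4 and slot 5 share exactly the 2 values {4, 5}; by pigeonhole those values go to them, so strike 4, 5 from slot 3, slot 6.
No further eliminations apply; slot 5 can still be any of 4, 5.

4, 5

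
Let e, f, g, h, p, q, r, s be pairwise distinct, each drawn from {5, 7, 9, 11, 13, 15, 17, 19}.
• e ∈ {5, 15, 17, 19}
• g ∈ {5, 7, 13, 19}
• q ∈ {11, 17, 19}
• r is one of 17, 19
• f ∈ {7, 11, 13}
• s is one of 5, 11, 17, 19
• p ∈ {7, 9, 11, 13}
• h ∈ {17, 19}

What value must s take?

5

Among the 8 variables, 9 fits only p (and all 8 values in {5, 7, 9, 11, 13, 15, 17, 19} must be used), so p = 9.
Among the 7 still-open variables, 15 fits only e (and all 7 values in {5, 7, 11, 13, 15, 17, 19} must be used), so e = 15.
h and r share exactly the 2 values {17, 19}; by pigeonhole those values go to them, so strike 17, 19 from g, q, s.
q's domain is down to {11}, so q = 11. Eliminate 11 elsewhere: f, s.
So s = 5.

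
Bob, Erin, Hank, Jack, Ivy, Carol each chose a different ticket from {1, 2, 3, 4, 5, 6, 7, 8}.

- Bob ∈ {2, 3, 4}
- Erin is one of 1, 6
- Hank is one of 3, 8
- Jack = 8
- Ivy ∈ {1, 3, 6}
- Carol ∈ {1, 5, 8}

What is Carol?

5

Jack must be 8 (only option left). So Hank, Carol can't be 8.
Hank has just one choice, so Hank = 3. So Bob, Ivy can't be 3.
The 2 variables Erin and Ivy are confined to {1, 6}, which locks those values in; drop them from Carol.
So Carol = 5.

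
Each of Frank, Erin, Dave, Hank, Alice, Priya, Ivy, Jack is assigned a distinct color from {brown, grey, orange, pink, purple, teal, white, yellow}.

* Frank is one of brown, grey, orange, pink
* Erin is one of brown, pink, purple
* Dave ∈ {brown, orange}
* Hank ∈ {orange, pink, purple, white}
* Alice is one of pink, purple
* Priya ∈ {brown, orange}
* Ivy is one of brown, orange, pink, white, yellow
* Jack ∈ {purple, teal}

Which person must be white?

Hank

The 8 variables together cover exactly {brown, grey, orange, pink, purple, teal, white, yellow} — 8 values for 8 variables — and grey appears only in Frank's list, so Frank = grey.
The 7 still-open variables together cover exactly {brown, orange, pink, purple, teal, white, yellow} — 7 values for 7 variables — and teal appears only in Jack's list, so Jack = teal.
Among the 6 still-open variables, yellow fits only Ivy (and all 6 values in {brown, orange, pink, purple, white, yellow} must be used), so Ivy = yellow.
The 5 still-open variables together cover exactly {brown, orange, pink, purple, white} — 5 values for 5 variables — and white appears only in Hank's list, so Hank = white.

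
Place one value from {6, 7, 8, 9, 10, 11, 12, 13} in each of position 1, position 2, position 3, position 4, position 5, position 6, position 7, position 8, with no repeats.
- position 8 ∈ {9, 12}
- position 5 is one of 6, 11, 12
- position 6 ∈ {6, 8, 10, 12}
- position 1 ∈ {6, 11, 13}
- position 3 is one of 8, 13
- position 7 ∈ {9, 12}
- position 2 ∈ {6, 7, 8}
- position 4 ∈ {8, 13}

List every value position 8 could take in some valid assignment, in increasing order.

9, 12

Among the 8 variables, 7 fits only position 2 (and all 8 values in {6, 7, 8, 9, 10, 11, 12, 13} must be used), so position 2 = 7.
The 7 still-open variables together cover exactly {6, 8, 9, 10, 11, 12, 13} — 7 values for 7 variables — and 10 appears only in position 6's list, so position 6 = 10.
position 3 and position 4 share exactly the 2 values {8, 13}; by pigeonhole those values go to them, so strike 8, 13 from position 1.
position 7 and position 8 share exactly the 2 values {9, 12}; by pigeonhole those values go to them, so strike 9, 12 from position 5.
No further eliminations apply; position 8 can still be any of 9, 12.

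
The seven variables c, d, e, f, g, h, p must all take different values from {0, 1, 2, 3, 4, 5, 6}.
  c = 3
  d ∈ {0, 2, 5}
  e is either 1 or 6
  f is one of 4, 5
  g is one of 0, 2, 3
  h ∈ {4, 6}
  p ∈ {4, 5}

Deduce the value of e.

c's domain is down to {3}, so c = 3. Eliminate 3 elsewhere: g.
Among the 6 still-open variables, 1 fits only e (and all 6 values in {0, 1, 2, 4, 5, 6} must be used), so e = 1.

1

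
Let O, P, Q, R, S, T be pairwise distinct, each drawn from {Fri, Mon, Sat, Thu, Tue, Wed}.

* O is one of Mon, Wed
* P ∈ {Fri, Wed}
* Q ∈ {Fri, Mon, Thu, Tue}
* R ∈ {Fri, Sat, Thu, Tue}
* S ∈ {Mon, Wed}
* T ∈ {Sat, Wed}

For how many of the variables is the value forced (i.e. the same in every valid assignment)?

2

O and S share exactly the 2 values {Mon, Wed}; by pigeonhole those values go to them, so strike Mon, Wed from P, Q, T.
P must be Fri (only option left). Remove Fri from Q, R.
T has just one choice, so T = Sat. Strike Sat from R.
Determined: P=Fri, T=Sat. The other variables each still have more than one consistent value. That makes 2.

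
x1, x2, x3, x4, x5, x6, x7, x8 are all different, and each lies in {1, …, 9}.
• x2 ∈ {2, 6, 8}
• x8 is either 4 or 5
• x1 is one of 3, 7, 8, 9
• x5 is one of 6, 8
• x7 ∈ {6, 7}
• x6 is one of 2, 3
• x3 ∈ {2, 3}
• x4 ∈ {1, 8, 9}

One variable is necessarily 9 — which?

x1

The 2 variables x3 and x6 are confined to {2, 3}, which locks those values in; drop them from x1, x2.
x2 and x5 between them cover only {6, 8} — a naked pair. Remove those values from x1, x4, x7.
x7 has just one choice, so x7 = 7. Eliminate 7 elsewhere: x1.
So 9 goes to x1.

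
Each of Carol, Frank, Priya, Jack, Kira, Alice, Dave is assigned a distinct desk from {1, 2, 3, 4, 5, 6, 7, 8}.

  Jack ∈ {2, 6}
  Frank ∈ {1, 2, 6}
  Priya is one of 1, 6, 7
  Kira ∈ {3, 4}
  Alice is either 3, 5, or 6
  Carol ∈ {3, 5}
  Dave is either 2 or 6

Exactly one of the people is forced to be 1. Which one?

Frank

The 7 variables together cover exactly {1, 2, 3, 4, 5, 6, 7} — 7 values for 7 variables — and 4 appears only in Kira's list, so Kira = 4.
The 6 still-open variables draw from only 6 values {1, 2, 3, 5, 6, 7}, so each is used; only Priya can be 7, hence Priya = 7.
The 5 still-open variables draw from only 5 values {1, 2, 3, 5, 6}, so each is used; only Frank can be 1, hence Frank = 1.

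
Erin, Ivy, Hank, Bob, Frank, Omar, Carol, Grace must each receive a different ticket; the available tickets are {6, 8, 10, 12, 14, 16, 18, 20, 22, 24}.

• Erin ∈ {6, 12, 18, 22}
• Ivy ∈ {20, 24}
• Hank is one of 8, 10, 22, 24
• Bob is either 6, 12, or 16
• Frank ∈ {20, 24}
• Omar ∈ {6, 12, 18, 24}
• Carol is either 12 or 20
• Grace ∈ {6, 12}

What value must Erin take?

Ivy and Frank between them cover only {20, 24} — a naked pair. Remove those values from Hank, Omar, Carol.
Carol has just one choice, so Carol = 12. Eliminate 12 elsewhere: Erin, Bob, Omar, Grace.
That leaves Grace = 6. Eliminate 6 elsewhere: Erin, Bob, Omar.
Bob has just one choice, so Bob = 16.
Omar's domain is down to {18}, so Omar = 18. So Erin can't be 18.
So Erin = 22.

22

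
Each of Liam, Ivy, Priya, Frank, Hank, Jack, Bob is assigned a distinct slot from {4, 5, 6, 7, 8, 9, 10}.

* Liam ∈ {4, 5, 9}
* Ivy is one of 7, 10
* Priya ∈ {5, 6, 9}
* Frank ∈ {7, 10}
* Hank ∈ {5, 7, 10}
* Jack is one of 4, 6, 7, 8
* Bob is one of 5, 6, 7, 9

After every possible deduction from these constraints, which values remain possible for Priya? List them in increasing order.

6, 9

The 7 variables draw from only 7 values {4, 5, 6, 7, 8, 9, 10}, so each is used; only Jack can be 8, hence Jack = 8.
Among the 6 still-open variables, 4 fits only Liam (and all 6 values in {4, 5, 6, 7, 9, 10} must be used), so Liam = 4.
The 2 variables Ivy and Frank are confined to {7, 10}, which locks those values in; drop them from Hank, Bob.
Hank must be 5 (only option left). So Priya, Bob can't be 5.
No further eliminations apply; Priya can still be any of 6, 9.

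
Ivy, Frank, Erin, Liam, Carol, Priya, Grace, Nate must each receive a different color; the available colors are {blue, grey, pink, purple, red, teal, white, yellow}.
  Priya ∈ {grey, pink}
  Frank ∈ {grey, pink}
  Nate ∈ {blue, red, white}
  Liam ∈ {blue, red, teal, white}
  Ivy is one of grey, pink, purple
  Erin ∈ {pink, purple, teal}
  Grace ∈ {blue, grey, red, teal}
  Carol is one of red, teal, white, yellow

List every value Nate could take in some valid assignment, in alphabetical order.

blue, red, white

The 8 variables together cover exactly {blue, grey, pink, purple, red, teal, white, yellow} — 8 values for 8 variables — and yellow appears only in Carol's list, so Carol = yellow.
Frank and Priya share exactly the 2 values {grey, pink}; by pigeonhole those values go to them, so strike grey, pink from Ivy, Erin, Grace.
Ivy must be purple (only option left). Eliminate purple elsewhere: Erin.
Erin has just one choice, so Erin = teal. Strike teal from Liam, Grace.
No further eliminations apply; Nate can still be any of blue, red, white.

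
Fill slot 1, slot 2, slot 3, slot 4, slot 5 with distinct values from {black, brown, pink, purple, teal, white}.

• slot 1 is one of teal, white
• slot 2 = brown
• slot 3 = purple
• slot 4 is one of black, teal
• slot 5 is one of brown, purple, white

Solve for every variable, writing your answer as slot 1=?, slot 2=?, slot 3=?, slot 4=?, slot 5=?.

slot 2 must be brown (only option left). So slot 5 can't be brown.
That leaves slot 3 = purple. Eliminate purple elsewhere: slot 5.
That leaves slot 5 = white. Remove white from slot 1.
slot 1 must be teal (only option left). So slot 4 can't be teal.
slot 4 has just one choice, so slot 4 = black.

slot 1=teal, slot 2=brown, slot 3=purple, slot 4=black, slot 5=white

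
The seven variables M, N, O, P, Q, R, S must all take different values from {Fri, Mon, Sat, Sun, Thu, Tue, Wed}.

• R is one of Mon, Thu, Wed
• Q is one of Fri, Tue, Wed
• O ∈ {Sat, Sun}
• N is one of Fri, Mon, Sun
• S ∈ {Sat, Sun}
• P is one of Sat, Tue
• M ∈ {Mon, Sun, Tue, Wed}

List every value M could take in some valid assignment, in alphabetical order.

The 7 variables draw from only 7 values {Fri, Mon, Sat, Sun, Thu, Tue, Wed}, so each is used; only R can be Thu, hence R = Thu.
The 2 variables O and S are confined to {Sat, Sun}, which locks those values in; drop them from M, N, P.
P's domain is down to {Tue}, so P = Tue. Remove Tue from M, Q.
No further eliminations apply; M can still be any of Mon, Wed.

Mon, Wed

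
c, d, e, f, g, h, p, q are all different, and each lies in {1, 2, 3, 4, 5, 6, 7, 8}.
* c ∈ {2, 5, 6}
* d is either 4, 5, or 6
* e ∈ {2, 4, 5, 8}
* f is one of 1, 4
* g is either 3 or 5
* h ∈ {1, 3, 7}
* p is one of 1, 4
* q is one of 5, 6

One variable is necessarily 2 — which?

Among the 8 variables, 7 fits only h (and all 8 values in {1, 2, 3, 4, 5, 6, 7, 8} must be used), so h = 7.
The 7 still-open variables draw from only 7 values {1, 2, 3, 4, 5, 6, 8}, so each is used; only g can be 3, hence g = 3.
Among the 6 still-open variables, 8 fits only e (and all 6 values in {1, 2, 4, 5, 6, 8} must be used), so e = 8.
The 5 still-open variables together cover exactly {1, 2, 4, 5, 6} — 5 values for 5 variables — and 2 appears only in c's list, so c = 2.

c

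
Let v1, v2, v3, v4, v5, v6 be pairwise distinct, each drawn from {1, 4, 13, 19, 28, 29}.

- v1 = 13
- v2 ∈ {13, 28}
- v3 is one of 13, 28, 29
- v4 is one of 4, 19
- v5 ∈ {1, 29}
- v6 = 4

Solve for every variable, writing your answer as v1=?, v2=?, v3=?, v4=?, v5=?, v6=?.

v1=13, v2=28, v3=29, v4=19, v5=1, v6=4

v1 must be 13 (only option left). Strike 13 from v2, v3.
v2's domain is down to {28}, so v2 = 28. Strike 28 from v3.
v3 must be 29 (only option left). Strike 29 from v5.
v5's domain is down to {1}, so v5 = 1.
That leaves v6 = 4. Eliminate 4 elsewhere: v4.
v4 has just one choice, so v4 = 19.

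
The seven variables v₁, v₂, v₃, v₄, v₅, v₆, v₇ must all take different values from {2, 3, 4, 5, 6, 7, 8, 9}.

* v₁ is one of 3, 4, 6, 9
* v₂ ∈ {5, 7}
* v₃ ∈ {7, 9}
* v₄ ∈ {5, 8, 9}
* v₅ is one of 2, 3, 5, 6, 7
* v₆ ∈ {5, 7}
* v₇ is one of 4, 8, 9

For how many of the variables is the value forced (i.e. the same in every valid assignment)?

3

v₂ and v₆ between them cover only {5, 7} — a naked pair. Remove those values from v₃, v₄, v₅.
v₃ has just one choice, so v₃ = 9. Eliminate 9 elsewhere: v₁, v₄, v₇.
v₄ must be 8 (only option left). Eliminate 8 elsewhere: v₇.
v₇ must be 4 (only option left). Eliminate 4 elsewhere: v₁.
Determined: v₃=9, v₄=8, v₇=4. The other variables each still have more than one consistent value. That makes 3.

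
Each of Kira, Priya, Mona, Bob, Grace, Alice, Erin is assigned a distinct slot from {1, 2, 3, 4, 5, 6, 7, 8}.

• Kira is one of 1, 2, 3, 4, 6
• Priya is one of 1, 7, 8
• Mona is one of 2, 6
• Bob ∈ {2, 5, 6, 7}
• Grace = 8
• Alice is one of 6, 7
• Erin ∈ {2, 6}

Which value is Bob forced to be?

5

Grace's domain is down to {8}, so Grace = 8. Remove 8 from Priya.
The 2 variables Mona and Erin are confined to {2, 6}, which locks those values in; drop them from Kira, Bob, Alice.
Alice has just one choice, so Alice = 7. Remove 7 from Priya, Bob.
So Bob = 5.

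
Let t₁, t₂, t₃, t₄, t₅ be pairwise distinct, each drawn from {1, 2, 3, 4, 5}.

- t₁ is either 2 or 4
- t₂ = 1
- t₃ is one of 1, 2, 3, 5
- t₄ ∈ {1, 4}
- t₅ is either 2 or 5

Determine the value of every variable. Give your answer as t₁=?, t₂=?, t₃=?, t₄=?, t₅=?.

t₁=2, t₂=1, t₃=3, t₄=4, t₅=5

t₂ has just one choice, so t₂ = 1. So t₃, t₄ can't be 1.
t₄ must be 4 (only option left). So t₁ can't be 4.
t₁ has just one choice, so t₁ = 2. Remove 2 from t₃, t₅.
t₅ must be 5 (only option left). So t₃ can't be 5.
t₃ must be 3 (only option left).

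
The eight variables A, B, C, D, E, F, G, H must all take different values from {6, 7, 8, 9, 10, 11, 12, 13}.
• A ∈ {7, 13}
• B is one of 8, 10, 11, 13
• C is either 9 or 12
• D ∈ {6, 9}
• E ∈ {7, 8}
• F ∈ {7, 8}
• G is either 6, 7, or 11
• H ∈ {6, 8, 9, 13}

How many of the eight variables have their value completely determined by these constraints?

4

The 8 variables draw from only 8 values {6, 7, 8, 9, 10, 11, 12, 13}, so each is used; only B can be 10, hence B = 10.
Among the 7 still-open variables, 11 fits only G (and all 7 values in {6, 7, 8, 9, 11, 12, 13} must be used), so G = 11.
The 6 still-open variables draw from only 6 values {6, 7, 8, 9, 12, 13}, so each is used; only C can be 12, hence C = 12.
The 2 variables E and F are confined to {7, 8}, which locks those values in; drop them from A, H.
A must be 13 (only option left). So H can't be 13.
Determined: A=13, B=10, C=12, G=11. The other variables each still have more than one consistent value. That makes 4.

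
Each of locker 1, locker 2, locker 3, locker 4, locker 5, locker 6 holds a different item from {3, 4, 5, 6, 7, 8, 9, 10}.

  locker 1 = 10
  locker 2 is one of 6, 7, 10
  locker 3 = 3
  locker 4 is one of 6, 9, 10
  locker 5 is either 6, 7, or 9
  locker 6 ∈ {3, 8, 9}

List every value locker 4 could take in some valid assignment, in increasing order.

locker 1 has just one choice, so locker 1 = 10. So locker 2, locker 4 can't be 10.
locker 3 must be 3 (only option left). Strike 3 from locker 6.
Among the 4 still-open variables, 8 fits only locker 6 (and all 4 values in {6, 7, 8, 9} must be used), so locker 6 = 8.
No further eliminations apply; locker 4 can still be any of 6, 9.

6, 9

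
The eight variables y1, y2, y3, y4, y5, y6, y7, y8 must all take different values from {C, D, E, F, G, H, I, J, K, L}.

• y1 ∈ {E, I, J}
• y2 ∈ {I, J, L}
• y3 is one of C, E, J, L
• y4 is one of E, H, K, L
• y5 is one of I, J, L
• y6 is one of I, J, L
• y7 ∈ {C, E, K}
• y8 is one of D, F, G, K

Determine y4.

H

y2, y5, y6 share exactly the 3 values {I, J, L}; by pigeonhole those values go to them, so strike I, J, L from y1, y3, y4.
y1 has just one choice, so y1 = E. Eliminate E elsewhere: y3, y4, y7.
That leaves y3 = C. Remove C from y7.
y7's domain is down to {K}, so y7 = K. Eliminate K elsewhere: y4, y8.
So y4 = H.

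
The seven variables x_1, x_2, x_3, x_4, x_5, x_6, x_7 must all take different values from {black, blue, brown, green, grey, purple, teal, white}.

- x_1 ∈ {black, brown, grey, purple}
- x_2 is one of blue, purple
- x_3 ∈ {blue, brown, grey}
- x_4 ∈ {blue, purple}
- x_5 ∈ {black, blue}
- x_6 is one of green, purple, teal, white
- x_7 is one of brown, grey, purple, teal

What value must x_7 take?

x_2 and x_4 between them cover only {blue, purple} — a naked pair. Remove those values from x_1, x_3, x_5, x_6, x_7.
x_5 must be black (only option left). Strike black from x_1.
The 2 variables x_1 and x_3 are confined to {brown, grey}, which locks those values in; drop them from x_7.
So x_7 = teal.

teal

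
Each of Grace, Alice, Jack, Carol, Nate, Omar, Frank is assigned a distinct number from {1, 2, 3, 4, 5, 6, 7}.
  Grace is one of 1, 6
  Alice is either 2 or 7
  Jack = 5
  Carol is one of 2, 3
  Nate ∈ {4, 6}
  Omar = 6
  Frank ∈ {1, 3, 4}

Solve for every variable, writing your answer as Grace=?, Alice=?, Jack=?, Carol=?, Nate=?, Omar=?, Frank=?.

Jack has just one choice, so Jack = 5.
Omar has just one choice, so Omar = 6. Eliminate 6 elsewhere: Grace, Nate.
Grace must be 1 (only option left). Eliminate 1 elsewhere: Frank.
Nate must be 4 (only option left). Remove 4 from Frank.
Frank has just one choice, so Frank = 3. So Carol can't be 3.
Carol's domain is down to {2}, so Carol = 2. Strike 2 from Alice.
Alice must be 7 (only option left).

Grace=1, Alice=7, Jack=5, Carol=2, Nate=4, Omar=6, Frank=3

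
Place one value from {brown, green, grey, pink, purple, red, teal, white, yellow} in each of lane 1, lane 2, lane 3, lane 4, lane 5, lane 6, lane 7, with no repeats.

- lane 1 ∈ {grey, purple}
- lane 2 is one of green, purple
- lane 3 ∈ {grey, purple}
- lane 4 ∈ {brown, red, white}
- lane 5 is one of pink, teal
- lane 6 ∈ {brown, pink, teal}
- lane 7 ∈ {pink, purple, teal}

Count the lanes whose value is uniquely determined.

lane 1 and lane 3 between them cover only {grey, purple} — a naked pair. Remove those values from lane 2, lane 7.
That leaves lane 2 = green.
lane 5 and lane 7 between them cover only {pink, teal} — a naked pair. Remove those values from lane 6.
lane 6 has just one choice, so lane 6 = brown. Strike brown from lane 4.
Determined: lane 2=green, lane 6=brown. The other lanes each still have more than one consistent value. That makes 2.

2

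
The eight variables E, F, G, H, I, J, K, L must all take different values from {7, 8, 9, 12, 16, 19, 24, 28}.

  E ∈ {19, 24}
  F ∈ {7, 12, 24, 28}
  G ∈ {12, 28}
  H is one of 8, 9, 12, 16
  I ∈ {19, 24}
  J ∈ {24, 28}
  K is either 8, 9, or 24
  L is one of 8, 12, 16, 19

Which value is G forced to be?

12

The 8 variables draw from only 8 values {7, 8, 9, 12, 16, 19, 24, 28}, so each is used; only F can be 7, hence F = 7.
The 2 variables E and I are confined to {19, 24}, which locks those values in; drop them from J, K, L.
J has just one choice, so J = 28. Strike 28 from G.
So G = 12.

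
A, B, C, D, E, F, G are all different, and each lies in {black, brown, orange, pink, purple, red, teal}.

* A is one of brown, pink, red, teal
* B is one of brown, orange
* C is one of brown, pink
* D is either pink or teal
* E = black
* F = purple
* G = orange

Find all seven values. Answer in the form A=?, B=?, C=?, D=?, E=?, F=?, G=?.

A=red, B=brown, C=pink, D=teal, E=black, F=purple, G=orange

E has just one choice, so E = black.
F has just one choice, so F = purple.
That leaves G = orange. Remove orange from B.
B has just one choice, so B = brown. Strike brown from A, C.
C's domain is down to {pink}, so C = pink. So A, D can't be pink.
D must be teal (only option left). So A can't be teal.
A's domain is down to {red}, so A = red.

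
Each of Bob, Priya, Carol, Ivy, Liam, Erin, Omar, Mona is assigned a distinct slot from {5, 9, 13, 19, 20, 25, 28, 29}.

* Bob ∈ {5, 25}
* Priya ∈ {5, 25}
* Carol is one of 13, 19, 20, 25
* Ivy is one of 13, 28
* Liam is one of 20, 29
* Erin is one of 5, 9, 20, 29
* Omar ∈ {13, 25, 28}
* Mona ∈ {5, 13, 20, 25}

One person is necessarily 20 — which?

The 8 variables together cover exactly {5, 9, 13, 19, 20, 25, 28, 29} — 8 values for 8 variables — and 9 appears only in Erin's list, so Erin = 9.
Among the 7 still-open variables, 19 fits only Carol (and all 7 values in {5, 13, 19, 20, 25, 28, 29} must be used), so Carol = 19.
Among the 6 still-open variables, 29 fits only Liam (and all 6 values in {5, 13, 20, 25, 28, 29} must be used), so Liam = 29.
Among the 5 still-open variables, 20 fits only Mona (and all 5 values in {5, 13, 20, 25, 28} must be used), so Mona = 20.

Mona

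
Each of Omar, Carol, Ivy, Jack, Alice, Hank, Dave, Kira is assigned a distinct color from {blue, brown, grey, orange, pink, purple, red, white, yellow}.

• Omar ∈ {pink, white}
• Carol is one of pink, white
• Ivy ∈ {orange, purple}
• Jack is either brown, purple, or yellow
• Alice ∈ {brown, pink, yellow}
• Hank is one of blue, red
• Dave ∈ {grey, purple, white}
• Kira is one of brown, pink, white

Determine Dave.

Omar and Carol between them cover only {pink, white} — a naked pair. Remove those values from Alice, Dave, Kira.
That leaves Kira = brown. Strike brown from Jack, Alice.
Alice has just one choice, so Alice = yellow. Strike yellow from Jack.
That leaves Jack = purple. Eliminate purple elsewhere: Ivy, Dave.
So Dave = grey.

grey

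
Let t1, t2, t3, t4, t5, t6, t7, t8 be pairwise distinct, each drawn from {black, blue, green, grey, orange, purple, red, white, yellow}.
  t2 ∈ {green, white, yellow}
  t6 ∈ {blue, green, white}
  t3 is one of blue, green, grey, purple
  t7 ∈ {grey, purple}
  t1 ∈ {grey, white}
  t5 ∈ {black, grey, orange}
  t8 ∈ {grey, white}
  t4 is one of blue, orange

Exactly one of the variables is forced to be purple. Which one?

t7

The 8 variables together cover exactly {black, blue, green, grey, orange, purple, white, yellow} — 8 values for 8 variables — and black appears only in t5's list, so t5 = black.
Among the 7 still-open variables, orange fits only t4 (and all 7 values in {blue, green, grey, orange, purple, white, yellow} must be used), so t4 = orange.
Among the 6 still-open variables, yellow fits only t2 (and all 6 values in {blue, green, grey, purple, white, yellow} must be used), so t2 = yellow.
The 2 variables t1 and t8 are confined to {grey, white}, which locks those values in; drop them from t3, t6, t7.
So purple goes to t7.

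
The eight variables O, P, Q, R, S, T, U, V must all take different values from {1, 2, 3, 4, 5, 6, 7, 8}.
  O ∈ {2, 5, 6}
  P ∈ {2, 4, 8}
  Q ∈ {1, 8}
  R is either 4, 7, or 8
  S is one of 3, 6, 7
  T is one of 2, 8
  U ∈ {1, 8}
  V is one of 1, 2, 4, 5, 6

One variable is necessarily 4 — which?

Among the 8 variables, 3 fits only S (and all 8 values in {1, 2, 3, 4, 5, 6, 7, 8} must be used), so S = 3.
The 7 still-open variables draw from only 7 values {1, 2, 4, 5, 6, 7, 8}, so each is used; only R can be 7, hence R = 7.
The 2 variables Q and U are confined to {1, 8}, which locks those values in; drop them from P, T, V.
T must be 2 (only option left). So O, P, V can't be 2.
So 4 goes to P.

P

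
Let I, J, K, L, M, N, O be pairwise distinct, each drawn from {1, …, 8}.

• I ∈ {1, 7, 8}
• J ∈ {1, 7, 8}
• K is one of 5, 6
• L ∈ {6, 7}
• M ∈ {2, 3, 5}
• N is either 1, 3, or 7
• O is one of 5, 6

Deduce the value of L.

7

The 7 variables together cover exactly {1, 2, 3, 5, 6, 7, 8} — 7 values for 7 variables — and 2 appears only in M's list, so M = 2.
The 6 still-open variables together cover exactly {1, 3, 5, 6, 7, 8} — 6 values for 6 variables — and 3 appears only in N's list, so N = 3.
The 2 variables K and O are confined to {5, 6}, which locks those values in; drop them from L.
So L = 7.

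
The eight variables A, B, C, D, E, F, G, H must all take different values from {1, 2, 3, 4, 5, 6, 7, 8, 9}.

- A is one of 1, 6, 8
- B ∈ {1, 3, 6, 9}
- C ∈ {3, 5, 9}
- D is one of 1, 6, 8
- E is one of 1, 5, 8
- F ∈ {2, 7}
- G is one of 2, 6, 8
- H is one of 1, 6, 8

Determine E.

5

The 8 variables together cover exactly {1, 2, 3, 5, 6, 7, 8, 9} — 8 values for 8 variables — and 7 appears only in F's list, so F = 7.
The 7 still-open variables draw from only 7 values {1, 2, 3, 5, 6, 8, 9}, so each is used; only G can be 2, hence G = 2.
The 3 variables A, D, H are confined to {1, 6, 8}, which locks those values in; drop them from B, E.
So E = 5.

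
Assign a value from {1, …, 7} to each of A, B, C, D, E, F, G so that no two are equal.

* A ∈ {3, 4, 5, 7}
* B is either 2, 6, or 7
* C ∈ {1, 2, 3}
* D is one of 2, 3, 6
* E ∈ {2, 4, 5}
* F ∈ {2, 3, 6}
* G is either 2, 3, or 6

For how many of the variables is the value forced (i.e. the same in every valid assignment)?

2

Among the 7 variables, 1 fits only C (and all 7 values in {1, 2, 3, 4, 5, 6, 7} must be used), so C = 1.
The 3 variables D, F, G are confined to {2, 3, 6}, which locks those values in; drop them from A, B, E.
B's domain is down to {7}, so B = 7. Eliminate 7 elsewhere: A.
Determined: B=7, C=1. The other variables each still have more than one consistent value. That makes 2.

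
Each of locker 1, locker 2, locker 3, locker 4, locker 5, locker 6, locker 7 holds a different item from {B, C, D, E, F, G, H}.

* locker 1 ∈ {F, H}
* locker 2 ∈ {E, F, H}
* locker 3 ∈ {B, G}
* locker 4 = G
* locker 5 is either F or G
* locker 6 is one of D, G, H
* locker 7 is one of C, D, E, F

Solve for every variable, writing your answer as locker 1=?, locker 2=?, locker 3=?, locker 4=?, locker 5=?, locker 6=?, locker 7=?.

locker 4 must be G (only option left). Eliminate G elsewhere: locker 3, locker 5, locker 6.
locker 5's domain is down to {F}, so locker 5 = F. Eliminate F elsewhere: locker 1, locker 2, locker 7.
That leaves locker 1 = H. So locker 2, locker 6 can't be H.
locker 2 must be E (only option left). So locker 7 can't be E.
That leaves locker 3 = B.
That leaves locker 6 = D. Eliminate D elsewhere: locker 7.
locker 7's domain is down to {C}, so locker 7 = C.

locker 1=H, locker 2=E, locker 3=B, locker 4=G, locker 5=F, locker 6=D, locker 7=C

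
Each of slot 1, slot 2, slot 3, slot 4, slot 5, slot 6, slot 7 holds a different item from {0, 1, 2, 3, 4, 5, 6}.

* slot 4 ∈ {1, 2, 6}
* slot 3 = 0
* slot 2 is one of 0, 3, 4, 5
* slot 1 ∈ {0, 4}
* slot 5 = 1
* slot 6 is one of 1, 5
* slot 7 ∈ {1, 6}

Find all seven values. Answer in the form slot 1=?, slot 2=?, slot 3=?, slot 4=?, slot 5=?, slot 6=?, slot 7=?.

slot 3 has just one choice, so slot 3 = 0. Strike 0 from slot 1, slot 2.
slot 5's domain is down to {1}, so slot 5 = 1. So slot 4, slot 6, slot 7 can't be 1.
That leaves slot 6 = 5. Eliminate 5 elsewhere: slot 2.
slot 7's domain is down to {6}, so slot 7 = 6. So slot 4 can't be 6.
slot 1's domain is down to {4}, so slot 1 = 4. Strike 4 from slot 2.
slot 2 has just one choice, so slot 2 = 3.
slot 4 has just one choice, so slot 4 = 2.

slot 1=4, slot 2=3, slot 3=0, slot 4=2, slot 5=1, slot 6=5, slot 7=6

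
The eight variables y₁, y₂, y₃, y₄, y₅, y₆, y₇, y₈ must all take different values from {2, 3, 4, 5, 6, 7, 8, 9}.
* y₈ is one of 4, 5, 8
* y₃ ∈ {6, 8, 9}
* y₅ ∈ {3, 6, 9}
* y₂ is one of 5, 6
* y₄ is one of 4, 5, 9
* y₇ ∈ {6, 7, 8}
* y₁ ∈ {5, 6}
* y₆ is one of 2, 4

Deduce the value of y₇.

7

Among the 8 variables, 2 fits only y₆ (and all 8 values in {2, 3, 4, 5, 6, 7, 8, 9} must be used), so y₆ = 2.
The 7 still-open variables draw from only 7 values {3, 4, 5, 6, 7, 8, 9}, so each is used; only y₅ can be 3, hence y₅ = 3.
The 6 still-open variables together cover exactly {4, 5, 6, 7, 8, 9} — 6 values for 6 variables — and 7 appears only in y₇'s list, so y₇ = 7.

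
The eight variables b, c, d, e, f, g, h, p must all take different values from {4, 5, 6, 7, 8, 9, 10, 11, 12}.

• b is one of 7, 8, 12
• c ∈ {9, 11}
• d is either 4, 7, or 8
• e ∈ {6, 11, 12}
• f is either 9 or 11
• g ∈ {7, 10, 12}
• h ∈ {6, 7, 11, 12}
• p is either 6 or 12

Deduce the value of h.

The 8 variables draw from only 8 values {4, 6, 7, 8, 9, 10, 11, 12}, so each is used; only d can be 4, hence d = 4.
The 7 still-open variables together cover exactly {6, 7, 8, 9, 10, 11, 12} — 7 values for 7 variables — and 8 appears only in b's list, so b = 8.
The 6 still-open variables draw from only 6 values {6, 7, 9, 10, 11, 12}, so each is used; only g can be 10, hence g = 10.
The 5 still-open variables draw from only 5 values {6, 7, 9, 11, 12}, so each is used; only h can be 7, hence h = 7.

7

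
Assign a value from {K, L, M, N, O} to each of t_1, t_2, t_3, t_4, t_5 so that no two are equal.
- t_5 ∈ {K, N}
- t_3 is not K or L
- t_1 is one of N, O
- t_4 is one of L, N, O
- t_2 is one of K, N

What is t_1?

Among the 5 variables, L fits only t_4 (and all 5 values in {K, L, M, N, O} must be used), so t_4 = L.
The 4 still-open variables draw from only 4 values {K, M, N, O}, so each is used; only t_3 can be M, hence t_3 = M.
Among the 3 still-open variables, O fits only t_1 (and all 3 values in {K, N, O} must be used), so t_1 = O.

O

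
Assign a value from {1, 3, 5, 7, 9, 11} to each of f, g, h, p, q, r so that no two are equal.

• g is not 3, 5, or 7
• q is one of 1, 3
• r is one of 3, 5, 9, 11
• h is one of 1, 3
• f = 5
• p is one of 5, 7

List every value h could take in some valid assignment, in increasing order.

1, 3

f's domain is down to {5}, so f = 5. So p, r can't be 5.
p has just one choice, so p = 7.
The 2 variables h and q are confined to {1, 3}, which locks those values in; drop them from g, r.
No further eliminations apply; h can still be any of 1, 3.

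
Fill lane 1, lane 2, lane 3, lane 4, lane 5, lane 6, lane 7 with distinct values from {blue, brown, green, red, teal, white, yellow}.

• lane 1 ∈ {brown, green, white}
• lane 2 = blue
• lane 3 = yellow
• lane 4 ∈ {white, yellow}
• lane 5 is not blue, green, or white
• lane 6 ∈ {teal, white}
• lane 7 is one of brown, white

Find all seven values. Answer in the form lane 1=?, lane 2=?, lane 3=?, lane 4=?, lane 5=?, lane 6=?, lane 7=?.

lane 2 must be blue (only option left).
lane 3's domain is down to {yellow}, so lane 3 = yellow. Eliminate yellow elsewhere: lane 4, lane 5.
lane 4's domain is down to {white}, so lane 4 = white. Eliminate white elsewhere: lane 1, lane 6, lane 7.
lane 6 must be teal (only option left). Strike teal from lane 5.
lane 7 must be brown (only option left). So lane 1, lane 5 can't be brown.
That leaves lane 1 = green.
That leaves lane 5 = red.

lane 1=green, lane 2=blue, lane 3=yellow, lane 4=white, lane 5=red, lane 6=teal, lane 7=brown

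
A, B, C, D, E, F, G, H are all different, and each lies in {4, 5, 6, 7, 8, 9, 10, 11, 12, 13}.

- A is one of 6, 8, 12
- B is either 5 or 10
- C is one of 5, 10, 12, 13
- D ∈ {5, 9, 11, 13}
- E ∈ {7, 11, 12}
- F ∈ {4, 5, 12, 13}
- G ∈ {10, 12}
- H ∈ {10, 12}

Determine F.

G and H share exactly the 2 values {10, 12}; by pigeonhole those values go to them, so strike 10, 12 from A, B, C, E, F.
B has just one choice, so B = 5. So C, D, F can't be 5.
C must be 13 (only option left). Strike 13 from D, F.
So F = 4.

4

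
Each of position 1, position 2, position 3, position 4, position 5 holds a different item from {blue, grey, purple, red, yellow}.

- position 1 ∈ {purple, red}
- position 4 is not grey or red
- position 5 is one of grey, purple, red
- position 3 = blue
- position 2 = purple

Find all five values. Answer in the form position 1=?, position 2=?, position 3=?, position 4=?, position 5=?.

position 2 has just one choice, so position 2 = purple. Strike purple from position 1, position 4, position 5.
position 3 must be blue (only option left). Strike blue from position 4.
position 4's domain is down to {yellow}, so position 4 = yellow.
position 1 has just one choice, so position 1 = red. Eliminate red elsewhere: position 5.
position 5's domain is down to {grey}, so position 5 = grey.

position 1=red, position 2=purple, position 3=blue, position 4=yellow, position 5=grey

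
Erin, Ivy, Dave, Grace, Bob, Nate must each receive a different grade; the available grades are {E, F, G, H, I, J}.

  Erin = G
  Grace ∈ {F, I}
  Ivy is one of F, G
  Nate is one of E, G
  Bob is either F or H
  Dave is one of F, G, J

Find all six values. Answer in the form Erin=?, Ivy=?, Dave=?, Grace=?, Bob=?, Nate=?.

Erin=G, Ivy=F, Dave=J, Grace=I, Bob=H, Nate=E

Erin has just one choice, so Erin = G. Eliminate G elsewhere: Ivy, Dave, Nate.
Ivy's domain is down to {F}, so Ivy = F. Strike F from Dave, Grace, Bob.
Dave must be J (only option left).
That leaves Grace = I.
That leaves Bob = H.
That leaves Nate = E.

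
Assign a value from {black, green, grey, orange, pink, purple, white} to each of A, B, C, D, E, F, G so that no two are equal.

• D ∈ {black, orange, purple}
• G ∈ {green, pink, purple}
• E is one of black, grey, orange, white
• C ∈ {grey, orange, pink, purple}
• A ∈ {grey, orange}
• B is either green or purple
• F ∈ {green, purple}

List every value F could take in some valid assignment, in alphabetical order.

green, purple

The 7 variables together cover exactly {black, green, grey, orange, pink, purple, white} — 7 values for 7 variables — and white appears only in E's list, so E = white.
The 6 still-open variables together cover exactly {black, green, grey, orange, pink, purple} — 6 values for 6 variables — and black appears only in D's list, so D = black.
B and F between them cover only {green, purple} — a naked pair. Remove those values from C, G.
That leaves G = pink. So C can't be pink.
No further eliminations apply; F can still be any of green, purple.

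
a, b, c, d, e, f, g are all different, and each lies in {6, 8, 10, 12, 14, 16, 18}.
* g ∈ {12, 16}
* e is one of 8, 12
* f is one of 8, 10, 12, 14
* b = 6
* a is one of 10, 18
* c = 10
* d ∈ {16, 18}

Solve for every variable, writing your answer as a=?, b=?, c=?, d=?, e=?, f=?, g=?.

b has just one choice, so b = 6.
That leaves c = 10. Strike 10 from a, f.
a must be 18 (only option left). So d can't be 18.
d must be 16 (only option left). Strike 16 from g.
That leaves g = 12. Strike 12 from e, f.
e must be 8 (only option left). So f can't be 8.
f must be 14 (only option left).

a=18, b=6, c=10, d=16, e=8, f=14, g=12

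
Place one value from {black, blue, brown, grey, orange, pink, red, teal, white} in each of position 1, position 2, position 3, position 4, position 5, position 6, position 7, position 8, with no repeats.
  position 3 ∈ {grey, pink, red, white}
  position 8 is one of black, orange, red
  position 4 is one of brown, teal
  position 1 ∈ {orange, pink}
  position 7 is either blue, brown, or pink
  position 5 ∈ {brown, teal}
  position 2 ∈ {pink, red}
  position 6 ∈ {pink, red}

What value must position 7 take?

position 2 and position 6 share exactly the 2 values {pink, red}; by pigeonhole those values go to them, so strike pink, red from position 1, position 3, position 7, position 8.
position 1 has just one choice, so position 1 = orange. Remove orange from position 8.
That leaves position 8 = black.
position 4 and position 5 share exactly the 2 values {brown, teal}; by pigeonhole those values go to them, so strike brown, teal from position 7.
So position 7 = blue.

blue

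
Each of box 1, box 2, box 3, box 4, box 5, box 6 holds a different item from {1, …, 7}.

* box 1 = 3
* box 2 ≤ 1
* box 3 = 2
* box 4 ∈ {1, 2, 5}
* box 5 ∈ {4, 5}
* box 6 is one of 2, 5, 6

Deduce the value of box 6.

6

box 1 must be 3 (only option left).
That leaves box 2 = 1. Remove 1 from box 4.
box 3's domain is down to {2}, so box 3 = 2. So box 4, box 6 can't be 2.
box 4 has just one choice, so box 4 = 5. Strike 5 from box 5, box 6.
So box 6 = 6.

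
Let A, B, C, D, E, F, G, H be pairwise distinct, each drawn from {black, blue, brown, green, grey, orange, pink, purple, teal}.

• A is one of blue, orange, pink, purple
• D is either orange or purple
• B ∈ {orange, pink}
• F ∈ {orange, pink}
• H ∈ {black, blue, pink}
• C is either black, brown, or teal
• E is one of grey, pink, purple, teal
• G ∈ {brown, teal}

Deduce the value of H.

black

Among the 8 variables, grey fits only E (and all 8 values in {black, blue, brown, grey, orange, pink, purple, teal} must be used), so E = grey.
B and F between them cover only {orange, pink} — a naked pair. Remove those values from A, D, H.
D has just one choice, so D = purple. Eliminate purple elsewhere: A.
That leaves A = blue. Remove blue from H.
So H = black.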